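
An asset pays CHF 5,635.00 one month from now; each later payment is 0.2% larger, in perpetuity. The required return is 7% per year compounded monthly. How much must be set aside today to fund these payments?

CHF 1,470,000.00

Periodic rate r = 0.07/12 per month.
Growing perpetuity (Gordon): PV = PMT₁ / (r − g) = 5,635 / (r − 0.002) = CHF 1,470,000.00.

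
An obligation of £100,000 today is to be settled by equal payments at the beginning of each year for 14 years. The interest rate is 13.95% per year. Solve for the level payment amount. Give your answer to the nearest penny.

Level annuity due; solve PV = PMT × [(1 − (1+r)^−n)/r] × (1+r) for PMT.
Periodic rate r = 0.1395 per year.
With n = 14: PMT = 100,000 / ([(1 − (1+r)^−n)/r] × (1+r)) = £14,586.11

£14,586.11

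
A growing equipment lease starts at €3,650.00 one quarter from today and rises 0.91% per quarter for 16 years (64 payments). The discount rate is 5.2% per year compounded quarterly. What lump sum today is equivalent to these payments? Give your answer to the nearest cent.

Periodic rate r = 0.052/4 per quarter; n is counted in quarters.
Growing ordinary annuity: PV = PMT₁ × [1 − ((1+g)/(1+r))^n] / (r − g) = 3,650 × [1 − ((1+0.0091)/(1+r))^64] / (r − 0.0091) = €204,736.55.

€204,736.55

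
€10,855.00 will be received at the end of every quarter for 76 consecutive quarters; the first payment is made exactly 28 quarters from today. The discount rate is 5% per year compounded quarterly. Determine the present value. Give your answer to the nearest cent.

Ordinary annuity of 76 payments, first payment at period 28.
Periodic rate r = 0.05/4 per quarter; n is counted in quarters.
The ordinary-annuity PV formula values the stream one period before the first payment (period 27); discount that back 27 periods:
PV₀ = 10,855 × [1 − (1+r)^−76] / r × (1+r)^−27 = €379,382.55

€379,382.55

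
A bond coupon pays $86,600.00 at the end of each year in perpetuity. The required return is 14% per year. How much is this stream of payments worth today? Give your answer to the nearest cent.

$618,571.43

Periodic rate r = 0.14 per year.
Level perpetuity: PV = PMT / r = 86,600 / (0.14) = $618,571.43.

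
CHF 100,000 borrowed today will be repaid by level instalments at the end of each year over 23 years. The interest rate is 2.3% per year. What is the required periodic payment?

CHF 5,647.43

Level ordinary annuity; solve PV = PMT × [(1 − (1+r)^−n)/r] for PMT.
Periodic rate r = 0.023 per year.
With n = 23: PMT = 100,000 / ([(1 − (1+r)^−n)/r]) = CHF 5,647.43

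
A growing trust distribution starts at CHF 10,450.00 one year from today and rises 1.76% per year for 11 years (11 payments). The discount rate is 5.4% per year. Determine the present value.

Periodic rate r = 0.054 per year.
Growing ordinary annuity: PV = PMT₁ × [1 − ((1+g)/(1+r))^n] / (r − g) = 10,450 × [1 − ((1+0.0176)/(1+r))^11] / (r − 0.0176) = CHF 92,051.24.

CHF 92,051.24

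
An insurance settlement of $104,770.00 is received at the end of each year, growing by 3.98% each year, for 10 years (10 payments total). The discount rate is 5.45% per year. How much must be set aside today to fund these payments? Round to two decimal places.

Periodic rate r = 0.0545 per year.
Growing ordinary annuity: PV = PMT₁ × [1 − ((1+g)/(1+r))^n] / (r − g) = 104,770 × [1 − ((1+0.0398)/(1+r))^10] / (r − 0.0398) = $933,486.16.

$933,486.16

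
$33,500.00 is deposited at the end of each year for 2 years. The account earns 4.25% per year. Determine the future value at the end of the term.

$68,423.75

This is an ordinary annuity: 2 deposits of $33,500.00 at the end of each year.
Periodic rate r = 0.0425 per year.
FV = PMT × [((1+r)^n − 1)/r] = 33,500 × [(1+r)^2 − 1] / r = $68,423.75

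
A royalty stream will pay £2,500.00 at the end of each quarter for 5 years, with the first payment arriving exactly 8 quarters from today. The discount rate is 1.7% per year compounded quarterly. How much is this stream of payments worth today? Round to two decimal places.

Ordinary annuity of 20 payments, first payment at period 8.
Periodic rate r = 0.017/4 per quarter; n is counted in quarters.
The ordinary-annuity PV formula values the stream one period before the first payment (period 7); discount that back 7 periods:
PV₀ = 2,500 × [1 − (1+r)^−20] / r × (1+r)^−7 = £46,437.37

£46,437.37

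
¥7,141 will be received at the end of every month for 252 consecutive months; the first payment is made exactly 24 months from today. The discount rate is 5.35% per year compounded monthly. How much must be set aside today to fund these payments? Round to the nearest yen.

¥974,636

Ordinary annuity of 252 payments, first payment at period 24.
Periodic rate r = 0.0535/12 per month; n is counted in months.
The ordinary-annuity PV formula values the stream one period before the first payment (period 23); discount that back 23 periods:
PV₀ = 7,141 × [1 − (1+r)^−252] / r × (1+r)^−23 = ¥974,636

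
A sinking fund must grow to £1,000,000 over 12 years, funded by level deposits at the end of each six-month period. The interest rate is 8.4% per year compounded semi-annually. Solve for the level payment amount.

£24,936.71

Level ordinary annuity; solve FV = PMT × [((1+r)^n − 1)/r] for PMT.
Periodic rate r = 0.084/2 per half-year; n is counted in half-years.
With n = 24: PMT = 1,000,000 / ([((1+r)^n − 1)/r]) = £24,936.71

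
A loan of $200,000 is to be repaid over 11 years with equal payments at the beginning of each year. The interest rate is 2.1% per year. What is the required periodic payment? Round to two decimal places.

$20,129.29

Level annuity due; solve PV = PMT × [(1 − (1+r)^−n)/r] × (1+r) for PMT.
Periodic rate r = 0.021 per year.
With n = 11: PMT = 200,000 / ([(1 − (1+r)^−n)/r] × (1+r)) = $20,129.29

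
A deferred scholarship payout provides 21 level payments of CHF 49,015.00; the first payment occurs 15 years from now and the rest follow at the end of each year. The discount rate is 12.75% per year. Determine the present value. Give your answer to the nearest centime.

Ordinary annuity of 21 payments, first payment at period 15.
Periodic rate r = 0.1275 per year.
The ordinary-annuity PV formula values the stream one period before the first payment (period 14); discount that back 14 periods:
PV₀ = 49,015 × [1 − (1+r)^−21] / r × (1+r)^−14 = CHF 65,881.00

CHF 65,881.00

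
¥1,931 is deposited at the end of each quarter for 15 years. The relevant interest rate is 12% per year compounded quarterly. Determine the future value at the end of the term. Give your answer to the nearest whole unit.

¥314,856

This is an ordinary annuity: 60 deposits of ¥1,931 at the end of each quarter.
Periodic rate r = 0.12/4 per quarter; n is counted in quarters.
FV = PMT × [((1+r)^n − 1)/r] = 1,931 × [(1+r)^60 − 1] / r = ¥314,856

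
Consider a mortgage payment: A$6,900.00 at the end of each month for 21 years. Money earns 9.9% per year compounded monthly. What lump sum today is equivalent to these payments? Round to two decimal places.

This is an ordinary annuity: 252 payments of A$6,900.00 at the end of each month.
Periodic rate r = 0.099/12 per month; n is counted in months.
PV = PMT × [(1 − (1+r)^−n)/r] = 6,900 × [1 − (1+r)^−252] / r = A$730,876.13

A$730,876.13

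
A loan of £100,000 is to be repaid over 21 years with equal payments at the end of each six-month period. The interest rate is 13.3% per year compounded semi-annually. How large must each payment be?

Level ordinary annuity; solve PV = PMT × [(1 − (1+r)^−n)/r] for PMT.
Periodic rate r = 0.133/2 per half-year; n is counted in half-years.
With n = 42: PMT = 100,000 / ([(1 − (1+r)^−n)/r]) = £7,127.04

£7,127.04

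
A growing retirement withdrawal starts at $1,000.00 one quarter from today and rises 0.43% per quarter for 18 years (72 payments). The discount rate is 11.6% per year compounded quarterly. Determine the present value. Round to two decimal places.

Periodic rate r = 0.116/4 per quarter; n is counted in quarters.
Growing ordinary annuity: PV = PMT₁ × [1 − ((1+g)/(1+r))^n] / (r − g) = 1,000 × [1 − ((1+0.0043)/(1+r))^72] / (r − 0.0043) = $33,445.95.

$33,445.95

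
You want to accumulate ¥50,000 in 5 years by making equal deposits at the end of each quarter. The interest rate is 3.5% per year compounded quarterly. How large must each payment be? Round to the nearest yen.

Level ordinary annuity; solve FV = PMT × [((1+r)^n − 1)/r] for PMT.
Periodic rate r = 0.035/4 per quarter; n is counted in quarters.
With n = 20: PMT = 50,000 / ([((1+r)^n − 1)/r]) = ¥2,299

¥2,299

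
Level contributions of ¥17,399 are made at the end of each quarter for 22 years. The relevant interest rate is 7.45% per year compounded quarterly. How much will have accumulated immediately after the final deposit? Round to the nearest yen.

This is an ordinary annuity: 88 deposits of ¥17,399 at the end of each quarter.
Periodic rate r = 0.0745/4 per quarter; n is counted in quarters.
FV = PMT × [((1+r)^n − 1)/r] = 17,399 × [(1+r)^88 − 1] / r = ¥3,804,852

¥3,804,852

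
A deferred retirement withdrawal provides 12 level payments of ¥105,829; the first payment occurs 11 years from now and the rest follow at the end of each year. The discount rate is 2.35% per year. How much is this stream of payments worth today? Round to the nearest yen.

Ordinary annuity of 12 payments, first payment at period 11.
Periodic rate r = 0.0235 per year.
The ordinary-annuity PV formula values the stream one period before the first payment (period 10); discount that back 10 periods:
PV₀ = 105,829 × [1 − (1+r)^−12] / r × (1+r)^−10 = ¥868,424

¥868,424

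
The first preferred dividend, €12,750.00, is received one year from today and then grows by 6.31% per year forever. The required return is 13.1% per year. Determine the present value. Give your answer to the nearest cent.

Periodic rate r = 0.131 per year.
Growing perpetuity (Gordon): PV = PMT₁ / (r − g) = 12,750 / (r − 0.0631) = €187,776.14.

€187,776.14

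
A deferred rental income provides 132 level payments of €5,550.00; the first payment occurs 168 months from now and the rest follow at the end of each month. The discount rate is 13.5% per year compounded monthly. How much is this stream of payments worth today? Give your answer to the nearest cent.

Ordinary annuity of 132 payments, first payment at period 168.
Periodic rate r = 0.135/12 per month; n is counted in months.
The ordinary-annuity PV formula values the stream one period before the first payment (period 167); discount that back 167 periods:
PV₀ = 5,550 × [1 − (1+r)^−132] / r × (1+r)^−167 = €58,771.14

€58,771.14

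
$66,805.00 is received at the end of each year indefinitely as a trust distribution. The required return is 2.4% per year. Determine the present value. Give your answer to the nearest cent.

Periodic rate r = 0.024 per year.
Level perpetuity: PV = PMT / r = 66,805 / (0.024) = $2,783,541.67.

$2,783,541.67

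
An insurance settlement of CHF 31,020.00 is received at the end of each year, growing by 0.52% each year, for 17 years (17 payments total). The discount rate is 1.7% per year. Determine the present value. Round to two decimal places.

Periodic rate r = 0.017 per year.
Growing ordinary annuity: PV = PMT₁ × [1 − ((1+g)/(1+r))^n] / (r − g) = 31,020 × [1 − ((1+0.0052)/(1+r))^17] / (r − 0.0052) = CHF 473,076.71.

CHF 473,076.71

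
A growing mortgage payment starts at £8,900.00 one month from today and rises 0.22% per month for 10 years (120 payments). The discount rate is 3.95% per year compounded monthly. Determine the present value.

Periodic rate r = 0.0395/12 per month; n is counted in months.
Growing ordinary annuity: PV = PMT₁ × [1 − ((1+g)/(1+r))^n] / (r − g) = 8,900 × [1 − ((1+0.0022)/(1+r))^120] / (r − 0.0022) = £998,437.37.

£998,437.37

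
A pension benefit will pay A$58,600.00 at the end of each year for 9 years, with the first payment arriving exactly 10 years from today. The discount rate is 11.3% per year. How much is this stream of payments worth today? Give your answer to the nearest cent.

Ordinary annuity of 9 payments, first payment at period 10.
Periodic rate r = 0.113 per year.
The ordinary-annuity PV formula values the stream one period before the first payment (period 9); discount that back 9 periods:
PV₀ = 58,600 × [1 − (1+r)^−9] / r × (1+r)^−9 = A$122,369.22

A$122,369.22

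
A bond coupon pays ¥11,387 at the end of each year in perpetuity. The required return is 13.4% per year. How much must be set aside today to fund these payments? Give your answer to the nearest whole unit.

¥84,978

Periodic rate r = 0.134 per year.
Level perpetuity: PV = PMT / r = 11,387 / (0.134) = ¥84,978.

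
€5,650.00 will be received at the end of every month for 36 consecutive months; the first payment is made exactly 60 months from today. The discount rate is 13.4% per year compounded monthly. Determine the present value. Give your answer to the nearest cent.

Ordinary annuity of 36 payments, first payment at period 60.
Periodic rate r = 0.134/12 per month; n is counted in months.
The ordinary-annuity PV formula values the stream one period before the first payment (period 59); discount that back 59 periods:
PV₀ = 5,650 × [1 − (1+r)^−36] / r × (1+r)^−59 = €86,591.28

€86,591.28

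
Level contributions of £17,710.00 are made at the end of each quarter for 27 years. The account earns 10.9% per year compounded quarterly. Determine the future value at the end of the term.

This is an ordinary annuity: 108 deposits of £17,710.00 at the end of each quarter.
Periodic rate r = 0.109/4 per quarter; n is counted in quarters.
FV = PMT × [((1+r)^n − 1)/r] = 17,710 × [(1+r)^108 − 1] / r = £11,204,400.85

£11,204,400.85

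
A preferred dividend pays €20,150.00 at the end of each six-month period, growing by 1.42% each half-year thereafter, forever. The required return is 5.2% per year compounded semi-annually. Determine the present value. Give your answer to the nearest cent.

Periodic rate r = 0.052/2 per half-year.
Growing perpetuity (Gordon): PV = PMT₁ / (r − g) = 20,150 / (r − 0.0142) = €1,707,627.12.

€1,707,627.12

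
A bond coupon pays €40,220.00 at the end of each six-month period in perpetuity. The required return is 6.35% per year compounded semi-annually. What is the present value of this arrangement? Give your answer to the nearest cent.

€1,266,771.65

Periodic rate r = 0.0635/2 per half-year.
Level perpetuity: PV = PMT / r = 40,220 / (0.0635/2) = €1,266,771.65.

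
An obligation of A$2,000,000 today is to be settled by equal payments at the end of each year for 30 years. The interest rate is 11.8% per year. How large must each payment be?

Level ordinary annuity; solve PV = PMT × [(1 − (1+r)^−n)/r] for PMT.
Periodic rate r = 0.118 per year.
With n = 30: PMT = 2,000,000 / ([(1 − (1+r)^−n)/r]) = A$244,614.46

A$244,614.46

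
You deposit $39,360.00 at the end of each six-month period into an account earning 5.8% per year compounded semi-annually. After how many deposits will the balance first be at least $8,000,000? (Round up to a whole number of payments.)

Periodic rate r = 0.058/2 per half-year; n is counted in half-years.
Ordinary annuity FV: 8,000,000 = 39,360 × [((1+r)^n − 1)/r].
(1+r)^n = 1 + 8,000,000 × r / 39,360, so n = ln(1 + 8,000,000·r/39,360) / ln(1+r) = 67.54.
Round up to a whole number of payments: n = 68.

68 payments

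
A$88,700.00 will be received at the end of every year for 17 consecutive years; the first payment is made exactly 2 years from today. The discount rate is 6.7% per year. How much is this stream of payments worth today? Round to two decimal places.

Ordinary annuity of 17 payments, first payment at period 2.
Periodic rate r = 0.067 per year.
The ordinary-annuity PV formula values the stream one period before the first payment (period 1); discount that back 1 periods:
PV₀ = 88,700 × [1 − (1+r)^−17] / r × (1+r)^−1 = A$828,757.87

A$828,757.87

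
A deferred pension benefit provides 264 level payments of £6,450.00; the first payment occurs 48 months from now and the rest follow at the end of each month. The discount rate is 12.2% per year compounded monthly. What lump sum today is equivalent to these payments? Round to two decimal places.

Ordinary annuity of 264 payments, first payment at period 48.
Periodic rate r = 0.122/12 per month; n is counted in months.
The ordinary-annuity PV formula values the stream one period before the first payment (period 47); discount that back 47 periods:
PV₀ = 6,450 × [1 − (1+r)^−264] / r × (1+r)^−47 = £367,075.19

£367,075.19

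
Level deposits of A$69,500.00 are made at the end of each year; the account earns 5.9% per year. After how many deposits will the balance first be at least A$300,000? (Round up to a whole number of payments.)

4 payments

Periodic rate r = 0.059 per year.
Ordinary annuity FV: 300,000 = 69,500 × [((1+r)^n − 1)/r].
(1+r)^n = 1 + 300,000 × r / 69,500, so n = ln(1 + 300,000·r/69,500) / ln(1+r) = 3.96.
Round up to a whole number of payments: n = 4.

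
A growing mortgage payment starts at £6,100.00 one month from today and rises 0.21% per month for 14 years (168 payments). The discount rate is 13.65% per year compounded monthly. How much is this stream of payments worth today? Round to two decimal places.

£517,780.44

Periodic rate r = 0.1365/12 per month; n is counted in months.
Growing ordinary annuity: PV = PMT₁ × [1 − ((1+g)/(1+r))^n] / (r − g) = 6,100 × [1 − ((1+0.0021)/(1+r))^168] / (r − 0.0021) = £517,780.44.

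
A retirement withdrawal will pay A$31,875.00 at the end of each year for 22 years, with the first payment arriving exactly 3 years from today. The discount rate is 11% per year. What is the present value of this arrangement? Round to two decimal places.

A$211,510.17

Ordinary annuity of 22 payments, first payment at period 3.
Periodic rate r = 0.11 per year.
The ordinary-annuity PV formula values the stream one period before the first payment (period 2); discount that back 2 periods:
PV₀ = 31,875 × [1 − (1+r)^−22] / r × (1+r)^−2 = A$211,510.17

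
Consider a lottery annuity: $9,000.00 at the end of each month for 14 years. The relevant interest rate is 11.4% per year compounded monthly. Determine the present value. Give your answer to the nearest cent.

$753,879.28

This is an ordinary annuity: 168 payments of $9,000.00 at the end of each month.
Periodic rate r = 0.114/12 per month; n is counted in months.
PV = PMT × [(1 − (1+r)^−n)/r] = 9,000 × [1 − (1+r)^−168] / r = $753,879.28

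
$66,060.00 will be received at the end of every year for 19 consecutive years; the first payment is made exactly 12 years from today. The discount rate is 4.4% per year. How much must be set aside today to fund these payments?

$522,388.20

Ordinary annuity of 19 payments, first payment at period 12.
Periodic rate r = 0.044 per year.
The ordinary-annuity PV formula values the stream one period before the first payment (period 11); discount that back 11 periods:
PV₀ = 66,060 × [1 − (1+r)^−19] / r × (1+r)^−11 = $522,388.20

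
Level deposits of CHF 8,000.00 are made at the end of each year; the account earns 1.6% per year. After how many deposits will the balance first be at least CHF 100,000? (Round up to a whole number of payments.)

12 payments

Periodic rate r = 0.016 per year.
Ordinary annuity FV: 100,000 = 8,000 × [((1+r)^n − 1)/r].
(1+r)^n = 1 + 100,000 × r / 8,000, so n = ln(1 + 100,000·r/8,000) / ln(1+r) = 11.49.
Round up to a whole number of payments: n = 12.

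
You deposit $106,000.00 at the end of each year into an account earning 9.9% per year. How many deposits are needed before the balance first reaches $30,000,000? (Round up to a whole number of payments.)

36 payments

Periodic rate r = 0.099 per year.
Ordinary annuity FV: 30,000,000 = 106,000 × [((1+r)^n − 1)/r].
(1+r)^n = 1 + 30,000,000 × r / 106,000, so n = ln(1 + 30,000,000·r/106,000) / ln(1+r) = 35.68.
Round up to a whole number of payments: n = 36.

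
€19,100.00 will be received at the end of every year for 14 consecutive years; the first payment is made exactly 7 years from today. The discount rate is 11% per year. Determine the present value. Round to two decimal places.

Ordinary annuity of 14 payments, first payment at period 7.
Periodic rate r = 0.11 per year.
The ordinary-annuity PV formula values the stream one period before the first payment (period 6); discount that back 6 periods:
PV₀ = 19,100 × [1 − (1+r)^−14] / r × (1+r)^−6 = €71,296.29

€71,296.29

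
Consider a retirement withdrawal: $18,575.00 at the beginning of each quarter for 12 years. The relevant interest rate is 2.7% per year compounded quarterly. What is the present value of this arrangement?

This is an annuity due: 48 payments of $18,575.00 at the beginning of each quarter.
Periodic rate r = 0.027/4 per quarter; n is counted in quarters.
PV = PMT × [(1 − (1+r)^−n)/r] × (1+r) = 18,575 × [1 − (1+r)^−48] / r × (1+r) = $764,532.52

$764,532.52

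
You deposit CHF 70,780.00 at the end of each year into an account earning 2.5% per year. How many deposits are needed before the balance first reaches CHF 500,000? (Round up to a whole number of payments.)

Periodic rate r = 0.025 per year.
Ordinary annuity FV: 500,000 = 70,780 × [((1+r)^n − 1)/r].
(1+r)^n = 1 + 500,000 × r / 70,780, so n = ln(1 + 500,000·r/70,780) / ln(1+r) = 6.59.
Round up to a whole number of payments: n = 7.

7 payments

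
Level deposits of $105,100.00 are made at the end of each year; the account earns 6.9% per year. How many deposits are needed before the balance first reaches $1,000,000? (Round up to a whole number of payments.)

8 payments

Periodic rate r = 0.069 per year.
Ordinary annuity FV: 1,000,000 = 105,100 × [((1+r)^n − 1)/r].
(1+r)^n = 1 + 1,000,000 × r / 105,100, so n = ln(1 + 1,000,000·r/105,100) / ln(1+r) = 7.56.
Round up to a whole number of payments: n = 8.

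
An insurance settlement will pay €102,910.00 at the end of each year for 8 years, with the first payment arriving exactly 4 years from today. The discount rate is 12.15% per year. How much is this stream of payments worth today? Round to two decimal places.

Ordinary annuity of 8 payments, first payment at period 4.
Periodic rate r = 0.1215 per year.
The ordinary-annuity PV formula values the stream one period before the first payment (period 3); discount that back 3 periods:
PV₀ = 102,910 × [1 − (1+r)^−8] / r × (1+r)^−3 = €360,526.56

€360,526.56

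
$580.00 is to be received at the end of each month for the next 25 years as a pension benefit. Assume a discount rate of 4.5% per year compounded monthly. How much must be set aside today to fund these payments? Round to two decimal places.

$104,347.99

This is an ordinary annuity: 300 payments of $580.00 at the end of each month.
Periodic rate r = 0.045/12 per month; n is counted in months.
PV = PMT × [(1 − (1+r)^−n)/r] = 580 × [1 − (1+r)^−300] / r = $104,347.99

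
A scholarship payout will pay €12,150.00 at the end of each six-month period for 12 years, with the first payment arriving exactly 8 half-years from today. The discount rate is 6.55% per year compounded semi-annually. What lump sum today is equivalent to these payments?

Ordinary annuity of 24 payments, first payment at period 8.
Periodic rate r = 0.0655/2 per half-year; n is counted in half-years.
The ordinary-annuity PV formula values the stream one period before the first payment (period 7); discount that back 7 periods:
PV₀ = 12,150 × [1 − (1+r)^−24] / r × (1+r)^−7 = €159,453.02

€159,453.02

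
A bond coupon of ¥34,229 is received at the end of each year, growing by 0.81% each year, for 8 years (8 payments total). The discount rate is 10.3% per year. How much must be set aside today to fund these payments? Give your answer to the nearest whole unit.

¥185,073

Periodic rate r = 0.103 per year.
Growing ordinary annuity: PV = PMT₁ × [1 − ((1+g)/(1+r))^n] / (r − g) = 34,229 × [1 − ((1+0.0081)/(1+r))^8] / (r − 0.0081) = ¥185,073.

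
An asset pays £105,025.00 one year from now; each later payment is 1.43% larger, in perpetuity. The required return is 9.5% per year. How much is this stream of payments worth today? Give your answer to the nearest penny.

Periodic rate r = 0.095 per year.
Growing perpetuity (Gordon): PV = PMT₁ / (r − g) = 105,025 / (r − 0.0143) = £1,301,425.03.

£1,301,425.03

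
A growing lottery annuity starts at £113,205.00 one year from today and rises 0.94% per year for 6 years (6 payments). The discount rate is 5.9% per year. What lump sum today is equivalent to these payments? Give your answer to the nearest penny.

£570,815.24

Periodic rate r = 0.059 per year.
Growing ordinary annuity: PV = PMT₁ × [1 − ((1+g)/(1+r))^n] / (r − g) = 113,205 × [1 − ((1+0.0094)/(1+r))^6] / (r − 0.0094) = £570,815.24.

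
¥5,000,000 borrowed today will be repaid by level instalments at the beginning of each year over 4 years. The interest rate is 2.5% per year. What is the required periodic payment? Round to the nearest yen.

¥1,296,673

Level annuity due; solve PV = PMT × [(1 − (1+r)^−n)/r] × (1+r) for PMT.
Periodic rate r = 0.025 per year.
With n = 4: PMT = 5,000,000 / ([(1 − (1+r)^−n)/r] × (1+r)) = ¥1,296,673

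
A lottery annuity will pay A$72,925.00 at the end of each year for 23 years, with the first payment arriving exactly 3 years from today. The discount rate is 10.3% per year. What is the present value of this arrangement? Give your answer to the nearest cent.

A$520,908.19

Ordinary annuity of 23 payments, first payment at period 3.
Periodic rate r = 0.103 per year.
The ordinary-annuity PV formula values the stream one period before the first payment (period 2); discount that back 2 periods:
PV₀ = 72,925 × [1 − (1+r)^−23] / r × (1+r)^−2 = A$520,908.19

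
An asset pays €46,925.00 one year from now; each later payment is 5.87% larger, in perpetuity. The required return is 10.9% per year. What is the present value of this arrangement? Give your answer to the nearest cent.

Periodic rate r = 0.109 per year.
Growing perpetuity (Gordon): PV = PMT₁ / (r − g) = 46,925 / (r − 0.0587) = €932,902.58.

€932,902.58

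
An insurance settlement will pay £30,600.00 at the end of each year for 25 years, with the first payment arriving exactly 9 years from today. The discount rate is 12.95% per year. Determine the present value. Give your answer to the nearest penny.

Ordinary annuity of 25 payments, first payment at period 9.
Periodic rate r = 0.1295 per year.
The ordinary-annuity PV formula values the stream one period before the first payment (period 8); discount that back 8 periods:
PV₀ = 30,600 × [1 − (1+r)^−25] / r × (1+r)^−8 = £84,951.16

£84,951.16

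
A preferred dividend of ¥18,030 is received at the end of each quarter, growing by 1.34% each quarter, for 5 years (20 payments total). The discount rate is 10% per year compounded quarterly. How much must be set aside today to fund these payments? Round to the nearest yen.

Periodic rate r = 0.1/4 per quarter; n is counted in quarters.
Growing ordinary annuity: PV = PMT₁ × [1 − ((1+g)/(1+r))^n] / (r − g) = 18,030 × [1 − ((1+0.0134)/(1+r))^20] / (r − 0.0134) = ¥316,431.

¥316,431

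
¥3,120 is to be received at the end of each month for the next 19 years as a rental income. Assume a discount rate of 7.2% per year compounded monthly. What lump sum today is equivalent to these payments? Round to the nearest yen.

This is an ordinary annuity: 228 payments of ¥3,120 at the end of each month.
Periodic rate r = 0.072/12 per month; n is counted in months.
PV = PMT × [(1 − (1+r)^−n)/r] = 3,120 × [1 − (1+r)^−228] / r = ¥387,058

¥387,058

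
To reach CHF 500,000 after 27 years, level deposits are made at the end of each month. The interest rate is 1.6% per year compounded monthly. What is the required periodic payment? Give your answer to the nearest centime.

CHF 1,234.81

Level ordinary annuity; solve FV = PMT × [((1+r)^n − 1)/r] for PMT.
Periodic rate r = 0.016/12 per month; n is counted in months.
With n = 324: PMT = 500,000 / ([((1+r)^n − 1)/r]) = CHF 1,234.81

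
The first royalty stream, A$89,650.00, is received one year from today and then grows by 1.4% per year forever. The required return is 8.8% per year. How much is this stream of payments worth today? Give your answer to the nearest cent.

A$1,211,486.49

Periodic rate r = 0.088 per year.
Growing perpetuity (Gordon): PV = PMT₁ / (r − g) = 89,650 / (r − 0.014) = A$1,211,486.49.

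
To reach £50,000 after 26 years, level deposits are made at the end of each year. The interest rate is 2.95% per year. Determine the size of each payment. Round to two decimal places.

Level ordinary annuity; solve FV = PMT × [((1+r)^n − 1)/r] for PMT.
Periodic rate r = 0.0295 per year.
With n = 26: PMT = 50,000 / ([((1+r)^n − 1)/r]) = £1,305.85

£1,305.85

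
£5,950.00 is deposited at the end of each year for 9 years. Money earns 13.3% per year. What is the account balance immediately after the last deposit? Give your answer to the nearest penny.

This is an ordinary annuity: 9 deposits of £5,950.00 at the end of each year.
Periodic rate r = 0.133 per year.
FV = PMT × [((1+r)^n − 1)/r] = 5,950 × [(1+r)^9 − 1] / r = £92,899.94

£92,899.94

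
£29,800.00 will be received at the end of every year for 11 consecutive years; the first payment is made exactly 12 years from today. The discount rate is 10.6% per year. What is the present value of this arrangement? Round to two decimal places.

£62,171.35

Ordinary annuity of 11 payments, first payment at period 12.
Periodic rate r = 0.106 per year.
The ordinary-annuity PV formula values the stream one period before the first payment (period 11); discount that back 11 periods:
PV₀ = 29,800 × [1 − (1+r)^−11] / r × (1+r)^−11 = £62,171.35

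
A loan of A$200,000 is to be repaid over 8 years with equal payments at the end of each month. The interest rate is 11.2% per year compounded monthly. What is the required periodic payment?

Level ordinary annuity; solve PV = PMT × [(1 − (1+r)^−n)/r] for PMT.
Periodic rate r = 0.112/12 per month; n is counted in months.
With n = 96: PMT = 200,000 / ([(1 − (1+r)^−n)/r]) = A$3,163.30

A$3,163.30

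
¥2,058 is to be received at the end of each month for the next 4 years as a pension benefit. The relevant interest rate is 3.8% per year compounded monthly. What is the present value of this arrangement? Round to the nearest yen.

¥91,509

This is an ordinary annuity: 48 payments of ¥2,058 at the end of each month.
Periodic rate r = 0.038/12 per month; n is counted in months.
PV = PMT × [(1 − (1+r)^−n)/r] = 2,058 × [1 − (1+r)^−48] / r = ¥91,509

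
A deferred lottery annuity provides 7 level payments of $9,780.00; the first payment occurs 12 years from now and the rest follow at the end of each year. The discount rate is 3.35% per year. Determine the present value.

Ordinary annuity of 7 payments, first payment at period 12.
Periodic rate r = 0.0335 per year.
The ordinary-annuity PV formula values the stream one period before the first payment (period 11); discount that back 11 periods:
PV₀ = 9,780 × [1 − (1+r)^−7] / r × (1+r)^−11 = $41,852.59

$41,852.59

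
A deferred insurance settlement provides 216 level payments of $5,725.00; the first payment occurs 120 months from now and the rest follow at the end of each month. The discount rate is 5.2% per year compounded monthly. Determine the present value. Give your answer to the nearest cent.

Ordinary annuity of 216 payments, first payment at period 120.
Periodic rate r = 0.052/12 per month; n is counted in months.
The ordinary-annuity PV formula values the stream one period before the first payment (period 119); discount that back 119 periods:
PV₀ = 5,725 × [1 − (1+r)^−216] / r × (1+r)^−119 = $479,384.26

$479,384.26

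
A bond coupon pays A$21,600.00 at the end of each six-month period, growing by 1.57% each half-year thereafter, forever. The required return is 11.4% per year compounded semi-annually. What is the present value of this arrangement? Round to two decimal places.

A$523,002.42

Periodic rate r = 0.114/2 per half-year.
Growing perpetuity (Gordon): PV = PMT₁ / (r − g) = 21,600 / (r − 0.0157) = A$523,002.42.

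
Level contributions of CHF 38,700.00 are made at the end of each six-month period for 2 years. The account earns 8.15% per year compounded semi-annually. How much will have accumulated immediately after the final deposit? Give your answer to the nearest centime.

This is an ordinary annuity: 4 deposits of CHF 38,700.00 at the end of each six-month period.
Periodic rate r = 0.0815/2 per half-year; n is counted in half-years.
FV = PMT × [((1+r)^n − 1)/r] = 38,700 × [(1+r)^4 − 1] / r = CHF 164,521.82

CHF 164,521.82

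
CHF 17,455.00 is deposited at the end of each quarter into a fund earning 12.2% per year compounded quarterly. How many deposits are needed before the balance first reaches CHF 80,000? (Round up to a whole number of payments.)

5 payments

Periodic rate r = 0.122/4 per quarter; n is counted in quarters.
Ordinary annuity FV: 80,000 = 17,455 × [((1+r)^n − 1)/r].
(1+r)^n = 1 + 80,000 × r / 17,455, so n = ln(1 + 80,000·r/17,455) / ln(1+r) = 4.36.
Round up to a whole number of payments: n = 5.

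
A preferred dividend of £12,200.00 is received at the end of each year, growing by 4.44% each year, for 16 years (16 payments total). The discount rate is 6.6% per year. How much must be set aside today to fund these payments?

Periodic rate r = 0.066 per year.
Growing ordinary annuity: PV = PMT₁ × [1 − ((1+g)/(1+r))^n] / (r − g) = 12,200 × [1 − ((1+0.0444)/(1+r))^16] / (r − 0.0444) = £157,752.77.

£157,752.77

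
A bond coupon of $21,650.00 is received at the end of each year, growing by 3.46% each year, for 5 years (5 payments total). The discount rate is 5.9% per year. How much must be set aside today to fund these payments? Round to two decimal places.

Periodic rate r = 0.059 per year.
Growing ordinary annuity: PV = PMT₁ × [1 − ((1+g)/(1+r))^n] / (r − g) = 21,650 × [1 − ((1+0.0346)/(1+r))^5] / (r − 0.0346) = $97,615.98.

$97,615.98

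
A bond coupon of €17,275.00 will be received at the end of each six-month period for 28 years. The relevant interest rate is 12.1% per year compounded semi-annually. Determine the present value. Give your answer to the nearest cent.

This is an ordinary annuity: 56 payments of €17,275.00 at the end of each six-month period.
Periodic rate r = 0.121/2 per half-year; n is counted in half-years.
PV = PMT × [(1 − (1+r)^−n)/r] = 17,275 × [1 − (1+r)^−56] / r = €274,894.17

€274,894.17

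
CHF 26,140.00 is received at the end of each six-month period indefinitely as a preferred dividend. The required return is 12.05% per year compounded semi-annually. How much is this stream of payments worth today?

Periodic rate r = 0.1205/2 per half-year.
Level perpetuity: PV = PMT / r = 26,140 / (0.1205/2) = CHF 433,858.92.

CHF 433,858.92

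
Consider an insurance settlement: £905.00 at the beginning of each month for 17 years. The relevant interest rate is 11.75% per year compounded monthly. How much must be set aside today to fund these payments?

This is an annuity due: 204 payments of £905.00 at the beginning of each month.
Periodic rate r = 0.1175/12 per month; n is counted in months.
PV = PMT × [(1 − (1+r)^−n)/r] × (1+r) = 905 × [1 − (1+r)^−204] / r × (1+r) = £80,544.37

£80,544.37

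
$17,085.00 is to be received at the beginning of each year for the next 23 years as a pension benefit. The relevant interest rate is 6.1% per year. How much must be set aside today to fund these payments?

This is an annuity due: 23 payments of $17,085.00 at the beginning of each year.
Periodic rate r = 0.061 per year.
PV = PMT × [(1 − (1+r)^−n)/r] × (1+r) = 17,085 × [1 − (1+r)^−23] / r × (1+r) = $221,038.57

$221,038.57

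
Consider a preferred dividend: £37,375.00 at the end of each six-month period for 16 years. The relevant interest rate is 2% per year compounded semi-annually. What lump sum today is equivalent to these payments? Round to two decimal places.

£1,019,200.91

This is an ordinary annuity: 32 payments of £37,375.00 at the end of each six-month period.
Periodic rate r = 0.02/2 per half-year; n is counted in half-years.
PV = PMT × [(1 − (1+r)^−n)/r] = 37,375 × [1 − (1+r)^−32] / r = £1,019,200.91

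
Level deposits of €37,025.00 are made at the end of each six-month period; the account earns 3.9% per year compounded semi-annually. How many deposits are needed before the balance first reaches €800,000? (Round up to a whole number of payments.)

19 payments

Periodic rate r = 0.039/2 per half-year; n is counted in half-years.
Ordinary annuity FV: 800,000 = 37,025 × [((1+r)^n − 1)/r].
(1+r)^n = 1 + 800,000 × r / 37,025, so n = ln(1 + 800,000·r/37,025) / ln(1+r) = 18.21.
Round up to a whole number of payments: n = 19.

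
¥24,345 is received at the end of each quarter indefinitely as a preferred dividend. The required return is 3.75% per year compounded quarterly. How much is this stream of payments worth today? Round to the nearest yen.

Periodic rate r = 0.0375/4 per quarter.
Level perpetuity: PV = PMT / r = 24,345 / (0.0375/4) = ¥2,596,800.

¥2,596,800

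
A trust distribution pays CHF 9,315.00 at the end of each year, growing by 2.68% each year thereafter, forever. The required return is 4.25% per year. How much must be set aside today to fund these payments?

Periodic rate r = 0.0425 per year.
Growing perpetuity (Gordon): PV = PMT₁ / (r − g) = 9,315 / (r − 0.0268) = CHF 593,312.10.

CHF 593,312.10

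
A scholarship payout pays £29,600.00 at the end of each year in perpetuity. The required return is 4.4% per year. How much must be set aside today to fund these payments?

Periodic rate r = 0.044 per year.
Level perpetuity: PV = PMT / r = 29,600 / (0.044) = £672,727.27.

£672,727.27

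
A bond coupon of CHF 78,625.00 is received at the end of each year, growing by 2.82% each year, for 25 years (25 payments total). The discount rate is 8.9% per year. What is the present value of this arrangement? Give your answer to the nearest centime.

Periodic rate r = 0.089 per year.
Growing ordinary annuity: PV = PMT₁ × [1 − ((1+g)/(1+r))^n] / (r − g) = 78,625 × [1 − ((1+0.0282)/(1+r))^25] / (r − 0.0282) = CHF 985,635.43.

CHF 985,635.43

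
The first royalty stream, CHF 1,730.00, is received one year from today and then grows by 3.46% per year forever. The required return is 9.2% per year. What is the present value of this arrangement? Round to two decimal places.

Periodic rate r = 0.092 per year.
Growing perpetuity (Gordon): PV = PMT₁ / (r − g) = 1,730 / (r − 0.0346) = CHF 30,139.37.

CHF 30,139.37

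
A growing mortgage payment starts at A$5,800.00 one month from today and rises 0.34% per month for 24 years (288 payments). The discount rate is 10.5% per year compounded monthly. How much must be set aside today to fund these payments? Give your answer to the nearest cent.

A$849,715.01

Periodic rate r = 0.105/12 per month; n is counted in months.
Growing ordinary annuity: PV = PMT₁ × [1 − ((1+g)/(1+r))^n] / (r − g) = 5,800 × [1 − ((1+0.0034)/(1+r))^288] / (r − 0.0034) = A$849,715.01.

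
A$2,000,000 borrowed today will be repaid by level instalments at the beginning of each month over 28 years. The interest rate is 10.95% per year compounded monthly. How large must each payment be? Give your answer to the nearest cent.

Level annuity due; solve PV = PMT × [(1 − (1+r)^−n)/r] × (1+r) for PMT.
Periodic rate r = 0.1095/12 per month; n is counted in months.
With n = 336: PMT = 2,000,000 / ([(1 − (1+r)^−n)/r] × (1+r)) = A$18,982.06

A$18,982.06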